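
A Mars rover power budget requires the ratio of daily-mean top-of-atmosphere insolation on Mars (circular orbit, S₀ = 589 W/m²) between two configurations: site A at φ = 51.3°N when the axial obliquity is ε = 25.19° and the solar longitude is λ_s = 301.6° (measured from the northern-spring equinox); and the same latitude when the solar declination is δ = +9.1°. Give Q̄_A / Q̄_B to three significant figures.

Q̄_A / Q̄_B ≈ 0.253

— Configuration A (φ=+51.3°):
Solar declination: sin δ = sin ε · sin λ_s = sin 25.19° × sin 301.6° = -0.36251, so δ = -21.255°.
cos H₀ = −tan(+51.3°) tan(-21.255°) = 0.4855, H₀ = 1.0638 rad.
Bracket: H₀ sin φ sin δ + cos φ cos δ sin H₀ = 1.0638×0.78043×-0.36251 + 0.62524×0.93198×0.87423 = -0.300964 + 0.509424 = 0.208460.
Q̄ = (S₀/π) × [bracket] = (589/π) × 0.208460 = 39.083 W/m².
— Configuration B (φ=+51.3°):
cos H₀ = −tan(+51.3°) tan(+9.100°) = -0.1999, H₀ = 1.7721 rad.
Bracket: H₀ sin φ sin δ + cos φ cos δ sin H₀ = 1.7721×0.78043×0.15816 + 0.62524×0.98741×0.97981 = 0.218735 + 0.604904 = 0.823639.
Q̄ = (S₀/π) × [bracket] = (589/π) × 0.823639 = 154.42 W/m².
Ratio Q̄_A / Q̄_B = 39.083 / 154.42 = 0.2531.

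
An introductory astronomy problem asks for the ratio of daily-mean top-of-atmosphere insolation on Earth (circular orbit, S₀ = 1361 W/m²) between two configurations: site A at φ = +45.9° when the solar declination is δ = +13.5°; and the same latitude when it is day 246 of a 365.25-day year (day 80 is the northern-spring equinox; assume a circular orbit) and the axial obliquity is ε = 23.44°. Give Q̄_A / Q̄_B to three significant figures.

— Configuration A (φ=+45.9°):
cos H₀ = −tan(+45.9°) tan(+13.500°) = -0.2477, H₀ = 1.8211 rad.
Bracket: H₀ sin φ sin δ + cos φ cos δ sin H₀ = 1.8211×0.71813×0.23345 + 0.69591×0.97237×0.96883 = 0.305303 + 0.655590 = 0.960893.
Q̄ = (S₀/π) × [bracket] = (1361/π) × 0.960893 = 416.28 W/m².
— Configuration B (φ=+45.9°):
Solar longitude: λ_s = 360° × (246 − 80)/365.25 = 163.614°.
sin δ = sin 23.44° × sin 163.614° = 0.11222, so δ = +6.443°.
cos H₀ = −tan(+45.9°) tan(+6.443°) = -0.1165, H₀ = 1.6876 rad.
Bracket: H₀ sin φ sin δ + cos φ cos δ sin H₀ = 1.6876×0.71813×0.11222 + 0.69591×0.99368×0.99319 = 0.136001 + 0.686803 = 0.822804.
Q̄ = (S₀/π) × [bracket] = (1361/π) × 0.822804 = 356.45 W/m².
Ratio Q̄_A / Q̄_B = 416.28 / 356.45 = 1.168.

Q̄_A / Q̄_B ≈ 1.17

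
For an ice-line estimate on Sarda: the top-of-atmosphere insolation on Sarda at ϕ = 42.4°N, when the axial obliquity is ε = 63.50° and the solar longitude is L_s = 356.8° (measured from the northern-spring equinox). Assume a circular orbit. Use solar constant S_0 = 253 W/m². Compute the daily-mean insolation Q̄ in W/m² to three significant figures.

Solar declination: sin δ = sin ε · sin L_s = sin 63.50° × sin 356.8° = -0.04996, so δ = -2.863°.
cos h₀ = −tan(+42.4°) tan(-2.863°) = 0.0457, h₀ = 1.5251 rad.
Bracket: h₀ sin ϕ sin δ + cos ϕ cos δ sin h₀ = 1.5251×0.67430×-0.04996 + 0.73846×0.99875×0.99896 = -0.051378 + 0.736770 = 0.685392.
Q̄ = (S_0/π) × [bracket] = (253/π) × 0.685392 = 55.20 W/m².

Q̄ ≈ 55.2 W/m²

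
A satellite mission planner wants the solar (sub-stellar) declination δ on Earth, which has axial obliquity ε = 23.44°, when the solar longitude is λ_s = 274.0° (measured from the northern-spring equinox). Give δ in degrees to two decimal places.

sin δ = sin ε · sin λ_s = sin 23.44° × sin 274.0° = -0.396820.
δ = arcsin(-0.396820) = -23.38°.

δ = -23.38°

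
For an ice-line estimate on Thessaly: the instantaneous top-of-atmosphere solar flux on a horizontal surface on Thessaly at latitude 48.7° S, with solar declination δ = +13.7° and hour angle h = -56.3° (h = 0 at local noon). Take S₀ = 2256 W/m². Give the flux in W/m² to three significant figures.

401 W/m²

cos θ_z = sin φ sin δ + cos φ cos δ cos h = -0.177928 + 0.355780 = 0.177852.
Flux = S₀ · cos θ_z = 2256 × 0.177852 = 401.2 W/m².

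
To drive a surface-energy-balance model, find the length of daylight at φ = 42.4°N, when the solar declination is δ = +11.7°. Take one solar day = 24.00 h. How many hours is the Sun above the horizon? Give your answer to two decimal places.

cos H₀ = −tan φ · tan δ = −tan(+42.4°) × tan(+11.700°) = -0.1891, so H₀ = 1.7610 rad = 100.90°.
Daylight = 2H₀/(2π) × 24.00 h = (1.7610/π) × 24.00 = 13.45 h.

13.45 h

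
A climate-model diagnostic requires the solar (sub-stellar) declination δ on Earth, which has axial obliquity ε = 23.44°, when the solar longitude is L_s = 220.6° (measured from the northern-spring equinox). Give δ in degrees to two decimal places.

δ = -15.00°

sin δ = sin ε · sin L_s = sin 23.44° × sin 220.6° = -0.258871.
δ = arcsin(-0.258871) = -15.00°.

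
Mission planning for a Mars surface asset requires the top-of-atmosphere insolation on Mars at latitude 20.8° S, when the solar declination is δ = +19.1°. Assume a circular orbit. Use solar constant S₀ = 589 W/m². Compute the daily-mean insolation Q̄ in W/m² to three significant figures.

cos H₀ = −tan(-20.8°) tan(+19.100°) = 0.1315, H₀ = 1.4389 rad.
Bracket: H₀ sin φ sin δ + cos φ cos δ sin H₀ = 1.4389×-0.35511×0.32722 + 0.93483×0.94495×0.99131 = -0.167199 + 0.875691 = 0.708492.
Q̄ = (S₀/π) × [bracket] = (589/π) × 0.708492 = 132.8 W/m².

Q̄ ≈ 133 W/m²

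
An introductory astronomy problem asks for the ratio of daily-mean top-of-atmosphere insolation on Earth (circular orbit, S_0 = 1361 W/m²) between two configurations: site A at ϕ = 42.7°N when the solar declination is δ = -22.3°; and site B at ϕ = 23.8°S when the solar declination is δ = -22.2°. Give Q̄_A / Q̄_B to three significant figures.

— Configuration A (ϕ=+42.7°):
cos h₀ = −tan(+42.7°) tan(-22.300°) = 0.3785, h₀ = 1.1827 rad.
Bracket: h₀ sin ϕ sin δ + cos ϕ cos δ sin h₀ = 1.1827×0.67816×-0.37946 + 0.73491×0.92521×0.92562 = -0.304350 + 0.629372 = 0.325022.
Q̄ = (S_0/π) × [bracket] = (1361/π) × 0.325022 = 140.81 W/m².
— Configuration B (ϕ=-23.8°):
cos h₀ = −tan(-23.8°) tan(-22.200°) = -0.1800, h₀ = 1.7518 rad.
Bracket: h₀ sin ϕ sin δ + cos ϕ cos δ sin h₀ = 1.7518×-0.40355×-0.37784 + 0.91496×0.92587×0.98367 = 0.267110 + 0.833300 = 1.100410.
Q̄ = (S_0/π) × [bracket] = (1361/π) × 1.100410 = 476.72 W/m².
Ratio Q̄_A / Q̄_B = 140.81 / 476.72 = 0.2954.

Q̄_A / Q̄_B ≈ 0.295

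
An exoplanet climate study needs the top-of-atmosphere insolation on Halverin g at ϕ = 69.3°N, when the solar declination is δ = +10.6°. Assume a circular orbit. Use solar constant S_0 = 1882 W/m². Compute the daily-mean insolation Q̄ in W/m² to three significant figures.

Q̄ ≈ 396 W/m²

cos h₀ = −tan(+69.3°) tan(+10.600°) = -0.4953, h₀ = 2.0889 rad.
Bracket: h₀ sin ϕ sin δ + cos ϕ cos δ sin h₀ = 2.0889×0.93544×0.18395 + 0.35347×0.98294×0.86874 = 0.359446 + 0.301835 = 0.661281.
Q̄ = (S_0/π) × [bracket] = (1882/π) × 0.661281 = 396.1 W/m².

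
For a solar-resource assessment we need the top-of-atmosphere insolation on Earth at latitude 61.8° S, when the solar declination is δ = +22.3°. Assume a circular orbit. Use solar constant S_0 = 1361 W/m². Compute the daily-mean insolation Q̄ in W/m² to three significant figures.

Q̄ ≈ 20.6 W/m²

cos h₀ = −tan(-61.8°) tan(+22.300°) = 0.7649, h₀ = 0.6999 rad.
Bracket: h₀ sin ϕ sin δ + cos ϕ cos δ sin h₀ = 0.6999×-0.88130×0.37946 + 0.47255×0.92521×0.64416 = -0.234059 + 0.281632 = 0.047573.
Q̄ = (S_0/π) × [bracket] = (1361/π) × 0.047573 = 20.61 W/m².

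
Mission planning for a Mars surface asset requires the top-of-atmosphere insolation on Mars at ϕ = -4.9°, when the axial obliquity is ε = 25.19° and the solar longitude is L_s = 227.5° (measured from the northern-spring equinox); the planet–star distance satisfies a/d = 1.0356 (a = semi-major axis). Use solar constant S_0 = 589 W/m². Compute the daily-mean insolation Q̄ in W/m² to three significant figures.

Q̄ ≈ 199 W/m²

Solar declination: sin δ = sin ε · sin L_s = sin 25.19° × sin 227.5° = -0.31380, so δ = -18.288°.
cos h₀ = −tan(-4.9°) tan(-18.288°) = -0.0283, h₀ = 1.5991 rad.
Bracket: h₀ sin ϕ sin δ + cos ϕ cos δ sin h₀ = 1.5991×-0.08542×-0.31380 + 0.99635×0.94949×0.99960 = 0.042864 + 0.945646 = 0.988510.
Inverse-square distance factor (a/d)² = 1.0356² = 1.072467.
Q̄ = (S_0/π) × 1.072467 × [bracket] = (589/π) × 1.072467 × 0.988510 = 198.8 W/m².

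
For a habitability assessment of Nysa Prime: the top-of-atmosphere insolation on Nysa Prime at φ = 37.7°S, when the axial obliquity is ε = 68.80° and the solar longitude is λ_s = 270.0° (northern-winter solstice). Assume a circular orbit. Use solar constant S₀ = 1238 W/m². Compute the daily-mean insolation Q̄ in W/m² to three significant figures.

Q̄ ≈ 706 W/m²

Solar declination: sin δ = sin ε · sin λ_s = sin 68.80° × sin 270.0° = -0.93232, so δ = -68.800°.
cos H₀ = −tan(-37.7°) tan(-68.800°) = -1.9926 ≤ −1 ⇒ polar day, H₀ = π.
Bracket: H₀ sin φ sin δ + cos φ cos δ sin H₀ = 3.1416×-0.61153×-0.93232 + 0.79122×0.36162×0.00000 = 1.791157 + 0.000000 = 1.791157.
Q̄ = (S₀/π) × [bracket] = (1238/π) × 1.791157 = 705.8 W/m².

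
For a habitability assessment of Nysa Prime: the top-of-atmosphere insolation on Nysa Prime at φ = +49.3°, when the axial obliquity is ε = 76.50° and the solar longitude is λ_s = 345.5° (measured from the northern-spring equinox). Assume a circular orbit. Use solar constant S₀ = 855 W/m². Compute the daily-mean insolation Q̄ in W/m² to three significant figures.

Solar declination: sin δ = sin ε · sin λ_s = sin 76.50° × sin 345.5° = -0.24346, so δ = -14.091°.
cos H₀ = −tan(+49.3°) tan(-14.091°) = 0.2918, H₀ = 1.2747 rad.
Bracket: H₀ sin φ sin δ + cos φ cos δ sin H₀ = 1.2747×0.75813×-0.24346 + 0.65210×0.96991×0.95647 = -0.235277 + 0.604947 = 0.369670.
Q̄ = (S₀/π) × [bracket] = (855/π) × 0.369670 = 100.6 W/m².

Q̄ ≈ 101 W/m²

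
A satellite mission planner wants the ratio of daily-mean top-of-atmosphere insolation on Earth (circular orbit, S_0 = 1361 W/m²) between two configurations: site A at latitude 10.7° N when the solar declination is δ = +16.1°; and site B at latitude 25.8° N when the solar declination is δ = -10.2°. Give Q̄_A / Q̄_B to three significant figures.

— Configuration A (ϕ=+10.7°):
cos h₀ = −tan(+10.7°) tan(+16.100°) = -0.0545, h₀ = 1.6254 rad.
Bracket: h₀ sin ϕ sin δ + cos ϕ cos δ sin h₀ = 1.6254×0.18567×0.27731 + 0.98261×0.96078×0.99851 = 0.083689 + 0.942665 = 1.026354.
Q̄ = (S_0/π) × [bracket] = (1361/π) × 1.026354 = 444.64 W/m².
— Configuration B (ϕ=+25.8°):
cos h₀ = −tan(+25.8°) tan(-10.200°) = 0.0870, h₀ = 1.4837 rad.
Bracket: h₀ sin ϕ sin δ + cos ϕ cos δ sin h₀ = 1.4837×0.43523×-0.17708 + 0.90032×0.98420×0.99621 = -0.114350 + 0.882737 = 0.768387.
Q̄ = (S_0/π) × [bracket] = (1361/π) × 0.768387 = 332.88 W/m².
Ratio Q̄_A / Q̄_B = 444.64 / 332.88 = 1.336.

Q̄_A / Q̄_B ≈ 1.34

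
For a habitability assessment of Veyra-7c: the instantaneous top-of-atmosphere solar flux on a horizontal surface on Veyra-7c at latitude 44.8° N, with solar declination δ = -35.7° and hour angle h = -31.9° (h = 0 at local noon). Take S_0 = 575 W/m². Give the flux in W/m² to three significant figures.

cos θ_z = sin ϕ sin δ + cos ϕ cos δ cos h = -0.411183 + 0.489204 = 0.078021.
Flux = S_0 · cos θ_z = 575 × 0.078021 = 44.86 W/m².

44.9 W/m²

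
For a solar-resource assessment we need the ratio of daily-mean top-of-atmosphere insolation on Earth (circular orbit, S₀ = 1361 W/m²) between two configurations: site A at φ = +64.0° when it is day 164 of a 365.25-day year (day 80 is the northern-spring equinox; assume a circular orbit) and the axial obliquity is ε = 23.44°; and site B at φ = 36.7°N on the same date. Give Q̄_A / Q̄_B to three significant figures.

Q̄_A / Q̄_B ≈ 0.987

— Configuration A (φ=+64.0°):
Solar longitude: λ_s = 360° × (164 − 80)/365.25 = 82.793°.
sin δ = sin 23.44° × sin 82.793° = 0.39465, so δ = +23.244°.
cos H₀ = −tan(+64.0°) tan(+23.244°) = -0.8806, H₀ = 2.6480 rad.
Bracket: H₀ sin φ sin δ + cos φ cos δ sin H₀ = 2.6480×0.89879×0.39465 + 0.43837×0.91883×0.47382 = 0.939265 + 0.190849 = 1.130114.
Q̄ = (S₀/π) × [bracket] = (1361/π) × 1.130114 = 489.59 W/m².
— Configuration B (φ=+36.7°):
cos H₀ = −tan(+36.7°) tan(+23.244°) = -0.3201, H₀ = 1.8967 rad.
Bracket: H₀ sin φ sin δ + cos φ cos δ sin H₀ = 1.8967×0.59763×0.39465 + 0.80178×0.91883×0.94737 = 0.447346 + 0.697927 = 1.145273.
Q̄ = (S₀/π) × [bracket] = (1361/π) × 1.145273 = 496.15 W/m².
Ratio Q̄_A / Q̄_B = 489.59 / 496.15 = 0.9868.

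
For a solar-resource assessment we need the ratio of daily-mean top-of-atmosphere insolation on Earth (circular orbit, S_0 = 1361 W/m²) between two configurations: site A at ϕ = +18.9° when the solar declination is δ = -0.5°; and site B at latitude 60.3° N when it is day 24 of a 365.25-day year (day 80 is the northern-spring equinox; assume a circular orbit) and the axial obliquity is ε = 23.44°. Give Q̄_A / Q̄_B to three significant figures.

Q̄_A / Q̄_B ≈ 8.44

— Configuration A (ϕ=+18.9°):
cos h₀ = −tan(+18.9°) tan(-0.500°) = 0.0030, h₀ = 1.5678 rad.
Bracket: h₀ sin ϕ sin δ + cos ϕ cos δ sin h₀ = 1.5678×0.32392×-0.00873 + 0.94609×0.99996×1.00000 = -0.004433 + 0.946052 = 0.941619.
Q̄ = (S_0/π) × [bracket] = (1361/π) × 0.941619 = 407.93 W/m².
— Configuration B (ϕ=+60.3°):
Solar longitude: L_s = 360° × (24 − 80)/365.25 = -55.195°, i.e. -55.195° + 360° = 304.805°.
sin δ = sin 23.44° × sin 304.805° = -0.32662, so δ = -19.064°.
cos h₀ = −tan(+60.3°) tan(-19.064°) = 0.6059, h₀ = 0.9199 rad.
Bracket: h₀ sin ϕ sin δ + cos ϕ cos δ sin h₀ = 0.9199×0.86863×-0.32662 + 0.49546×0.94515×0.79557 = -0.260987 + 0.372553 = 0.111566.
Q̄ = (S_0/π) × [bracket] = (1361/π) × 0.111566 = 48.333 W/m².
Ratio Q̄_A / Q̄_B = 407.93 / 48.333 = 8.440.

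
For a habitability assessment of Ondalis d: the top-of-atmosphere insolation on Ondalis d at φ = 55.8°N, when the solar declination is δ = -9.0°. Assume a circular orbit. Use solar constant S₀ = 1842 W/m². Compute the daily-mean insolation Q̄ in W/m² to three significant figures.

Q̄ ≈ 215 W/m²

cos H₀ = −tan(+55.8°) tan(-9.000°) = 0.2331, H₀ = 1.3356 rad.
Bracket: H₀ sin φ sin δ + cos φ cos δ sin H₀ = 1.3356×0.82708×-0.15643 + 0.56208×0.98769×0.97246 = -0.172800 + 0.539872 = 0.367072.
Q̄ = (S₀/π) × [bracket] = (1842/π) × 0.367072 = 215.2 W/m².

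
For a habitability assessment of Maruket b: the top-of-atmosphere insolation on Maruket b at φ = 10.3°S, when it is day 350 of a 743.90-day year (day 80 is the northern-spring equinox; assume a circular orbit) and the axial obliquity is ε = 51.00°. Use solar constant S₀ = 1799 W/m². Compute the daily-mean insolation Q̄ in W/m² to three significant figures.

Q̄ ≈ 364 W/m²

Solar longitude: λ_s = 360° × (350 − 80)/743.90 = 130.663°.
sin δ = sin 51.00° × sin 130.663° = 0.58951, so δ = +36.122°.
cos H₀ = −tan(-10.3°) tan(+36.122°) = 0.1326, H₀ = 1.4378 rad.
Bracket: H₀ sin φ sin δ + cos φ cos δ sin H₀ = 1.4378×-0.17880×0.58951 + 0.98389×0.80776×0.99117 = -0.151550 + 0.787729 = 0.636179.
Q̄ = (S₀/π) × [bracket] = (1799/π) × 0.636179 = 364.3 W/m².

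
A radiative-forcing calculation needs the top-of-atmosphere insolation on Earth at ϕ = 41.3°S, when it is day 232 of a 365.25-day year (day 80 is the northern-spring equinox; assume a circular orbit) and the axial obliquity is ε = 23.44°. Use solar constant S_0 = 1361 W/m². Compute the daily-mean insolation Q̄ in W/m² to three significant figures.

Q̄ ≈ 234 W/m²

Solar longitude: L_s = 360° × (232 − 80)/365.25 = 149.815°.
sin δ = sin 23.44° × sin 149.815° = 0.20000, so δ = +11.537°.
cos h₀ = −tan(-41.3°) tan(+11.537°) = 0.1793, h₀ = 1.3905 rad.
Bracket: h₀ sin ϕ sin δ + cos ϕ cos δ sin h₀ = 1.3905×-0.66000×0.20000 + 0.75126×0.97980×0.98379 = -0.183546 + 0.724153 = 0.540607.
Q̄ = (S_0/π) × [bracket] = (1361/π) × 0.540607 = 234.2 W/m².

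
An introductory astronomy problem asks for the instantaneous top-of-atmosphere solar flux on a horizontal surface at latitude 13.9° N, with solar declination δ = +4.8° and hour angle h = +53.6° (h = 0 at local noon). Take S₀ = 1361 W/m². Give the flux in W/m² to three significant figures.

809 W/m²

cos θ_z = sin φ sin δ + cos φ cos δ cos h = 0.020102 + 0.574021 = 0.594123.
Flux = S₀ · cos θ_z = 1361 × 0.594123 = 808.6 W/m².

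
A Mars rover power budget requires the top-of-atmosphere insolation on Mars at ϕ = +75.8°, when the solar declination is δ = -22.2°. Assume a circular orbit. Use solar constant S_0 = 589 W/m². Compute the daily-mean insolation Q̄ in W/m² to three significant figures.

Q̄ ≈ 0.00 W/m²

cos h₀ = −tan(+75.8°) tan(-22.200°) = 1.6128 ≥ 1 ⇒ polar night, h₀ = 0 and Q̄ = 0.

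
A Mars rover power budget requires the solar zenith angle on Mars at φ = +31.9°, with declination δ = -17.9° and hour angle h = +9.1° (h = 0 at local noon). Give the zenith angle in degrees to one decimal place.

θ_z = 50.6°

cos θ_z = sin φ sin δ + cos φ cos δ cos h = -0.162419 + 0.797709 = 0.635290.
θ_z = arccos(0.635290) = 50.6°.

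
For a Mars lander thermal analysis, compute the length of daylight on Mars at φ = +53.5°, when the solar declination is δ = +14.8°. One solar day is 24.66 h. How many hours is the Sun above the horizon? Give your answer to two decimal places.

15.20 h

cos H₀ = −tan φ · tan δ = −tan(+53.5°) × tan(+14.800°) = -0.3571, so H₀ = 1.9359 rad = 110.92°.
Daylight = 2H₀/(2π) × 24.66 h = (1.9359/π) × 24.66 = 15.20 h.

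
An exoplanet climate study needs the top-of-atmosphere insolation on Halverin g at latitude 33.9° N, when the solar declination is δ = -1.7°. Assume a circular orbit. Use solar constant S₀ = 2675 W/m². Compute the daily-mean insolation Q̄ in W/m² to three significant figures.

Q̄ ≈ 684 W/m²

cos H₀ = −tan(+33.9°) tan(-1.700°) = 0.0199, H₀ = 1.5509 rad.
Bracket: H₀ sin φ sin δ + cos φ cos δ sin H₀ = 1.5509×0.55775×-0.02967 + 0.83001×0.99956×0.99980 = -0.025665 + 0.829479 = 0.803814.
Q̄ = (S₀/π) × [bracket] = (2675/π) × 0.803814 = 684.4 W/m².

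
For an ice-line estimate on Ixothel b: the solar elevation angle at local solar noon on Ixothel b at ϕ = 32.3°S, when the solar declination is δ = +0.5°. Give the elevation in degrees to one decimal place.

57.2°

At local noon the hour angle is zero, so the zenith angle equals |ϕ − δ| = |-32.3° − (+0.500°)| = 32.800°.
Elevation = 90° − 32.800° = 57.2°.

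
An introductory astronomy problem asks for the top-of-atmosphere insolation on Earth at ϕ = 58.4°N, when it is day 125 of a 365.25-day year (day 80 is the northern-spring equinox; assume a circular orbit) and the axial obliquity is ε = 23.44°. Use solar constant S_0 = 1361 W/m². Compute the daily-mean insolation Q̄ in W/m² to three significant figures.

Solar longitude: L_s = 360° × (125 − 80)/365.25 = 44.353°.
sin δ = sin 23.44° × sin 44.353° = 0.27809, so δ = +16.146°.
cos h₀ = −tan(+58.4°) tan(+16.146°) = -0.4706, h₀ = 2.0607 rad.
Bracket: h₀ sin ϕ sin δ + cos ϕ cos δ sin h₀ = 2.0607×0.85173×0.27809 + 0.52399×0.96056×0.88236 = 0.488092 + 0.444113 = 0.932205.
Q̄ = (S_0/π) × [bracket] = (1361/π) × 0.932205 = 403.8 W/m².

Q̄ ≈ 404 W/m²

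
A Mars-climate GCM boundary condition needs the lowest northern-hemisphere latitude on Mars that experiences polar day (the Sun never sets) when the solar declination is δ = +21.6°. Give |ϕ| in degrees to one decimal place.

Polar day requires cos h₀ = −tan ϕ tan δ ≤ −1, i.e. tan ϕ tan δ ≥ 1.
The boundary is |tan ϕ| · |tan δ| = 1, so |ϕ| = 90° − |δ| = 90° − 21.6° = 68.4° in the northern hemisphere.

|ϕ| = 68.4°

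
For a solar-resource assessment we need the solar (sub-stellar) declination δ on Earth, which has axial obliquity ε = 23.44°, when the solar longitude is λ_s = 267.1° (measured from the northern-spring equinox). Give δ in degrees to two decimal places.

δ = -23.41°

sin δ = sin ε · sin λ_s = sin 23.44° × sin 267.1° = -0.397279.
δ = arcsin(-0.397279) = -23.41°.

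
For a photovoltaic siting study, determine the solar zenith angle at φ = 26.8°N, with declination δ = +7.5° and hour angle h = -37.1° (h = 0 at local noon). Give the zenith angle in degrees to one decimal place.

cos θ_z = sin φ sin δ + cos φ cos δ cos h = 0.058851 + 0.705822 = 0.764673.
θ_z = arccos(0.764673) = 40.1°.

θ_z = 40.1°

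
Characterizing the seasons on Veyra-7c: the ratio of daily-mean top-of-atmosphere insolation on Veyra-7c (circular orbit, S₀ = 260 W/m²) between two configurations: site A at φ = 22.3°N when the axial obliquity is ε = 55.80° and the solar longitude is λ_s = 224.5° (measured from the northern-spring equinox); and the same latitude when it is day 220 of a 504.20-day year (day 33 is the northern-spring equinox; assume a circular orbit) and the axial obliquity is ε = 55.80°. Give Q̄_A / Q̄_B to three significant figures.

Q̄_A / Q̄_B ≈ 0.389

— Configuration A (φ=+22.3°):
Solar declination: sin δ = sin ε · sin λ_s = sin 55.80° × sin 224.5° = -0.57971, so δ = -35.430°.
cos H₀ = −tan(+22.3°) tan(-35.430°) = 0.2918, H₀ = 1.2747 rad.
Bracket: H₀ sin φ sin δ + cos φ cos δ sin H₀ = 1.2747×0.37946×-0.57971 + 0.92521×0.81482×0.95648 = -0.280404 + 0.721071 = 0.440667.
Q̄ = (S₀/π) × [bracket] = (260/π) × 0.440667 = 36.470 W/m².
— Configuration B (φ=+22.3°):
Solar longitude: λ_s = 360° × (220 − 33)/504.20 = 133.518°.
sin δ = sin 55.80° × sin 133.518° = 0.59976, so δ = +36.853°.
cos H₀ = −tan(+22.3°) tan(+36.853°) = -0.3074, H₀ = 1.8833 rad.
Bracket: H₀ sin φ sin δ + cos φ cos δ sin H₀ = 1.8833×0.37946×0.59976 + 0.92521×0.80018×0.95158 = 0.428611 + 0.704488 = 1.133099.
Q̄ = (S₀/π) × [bracket] = (260/π) × 1.133099 = 93.776 W/m².
Ratio Q̄_A / Q̄_B = 36.470 / 93.776 = 0.3889.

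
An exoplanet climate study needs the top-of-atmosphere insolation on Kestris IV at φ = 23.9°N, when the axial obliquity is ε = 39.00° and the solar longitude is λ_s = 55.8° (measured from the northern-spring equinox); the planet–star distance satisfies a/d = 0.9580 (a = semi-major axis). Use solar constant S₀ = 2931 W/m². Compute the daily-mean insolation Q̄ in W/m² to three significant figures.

Solar declination: sin δ = sin ε · sin λ_s = sin 39.00° × sin 55.8° = 0.52050, so δ = +31.366°.
cos H₀ = −tan(+23.9°) tan(+31.366°) = -0.2701, H₀ = 1.8443 rad.
Bracket: H₀ sin φ sin δ + cos φ cos δ sin H₀ = 1.8443×0.40514×0.52050 + 0.91425×0.85386×0.96282 = 0.388917 + 0.751617 = 1.140534.
Inverse-square distance factor (a/d)² = 0.9580² = 0.917764.
Q̄ = (S₀/π) × 0.917764 × [bracket] = (2931/π) × 0.917764 × 1.140534 = 976.6 W/m².

Q̄ ≈ 977 W/m²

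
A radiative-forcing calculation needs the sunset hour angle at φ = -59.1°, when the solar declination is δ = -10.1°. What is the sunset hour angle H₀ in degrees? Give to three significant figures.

H₀ = 107°

cos H₀ = −tan φ · tan δ = −tan(-59.1°) × tan(-10.100°) = -0.2976, so H₀ = 1.8730 rad = 107.32°.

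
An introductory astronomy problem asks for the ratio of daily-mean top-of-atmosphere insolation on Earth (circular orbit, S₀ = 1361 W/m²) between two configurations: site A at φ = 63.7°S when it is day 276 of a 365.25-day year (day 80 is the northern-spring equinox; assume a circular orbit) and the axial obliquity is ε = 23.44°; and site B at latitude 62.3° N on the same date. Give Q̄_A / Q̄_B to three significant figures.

Q̄_A / Q̄_B ≈ 1.68

— Configuration A (φ=-63.7°):
Solar longitude: λ_s = 360° × (276 − 80)/365.25 = 193.183°.
sin δ = sin 23.44° × sin 193.183° = -0.09072, so δ = -5.205°.
cos H₀ = −tan(-63.7°) tan(-5.205°) = -0.1843, H₀ = 1.7562 rad.
Bracket: H₀ sin φ sin δ + cos φ cos δ sin H₀ = 1.7562×-0.89649×-0.09072 + 0.44307×0.99588×0.98287 = 0.142831 + 0.433686 = 0.576517.
Q̄ = (S₀/π) × [bracket] = (1361/π) × 0.576517 = 249.76 W/m².
— Configuration B (φ=+62.3°):
cos H₀ = −tan(+62.3°) tan(-5.205°) = 0.1735, H₀ = 1.3964 rad.
Bracket: H₀ sin φ sin δ + cos φ cos δ sin H₀ = 1.3964×0.88539×-0.09072 + 0.46484×0.99588×0.98483 = -0.112162 + 0.455902 = 0.343740.
Q̄ = (S₀/π) × [bracket] = (1361/π) × 0.343740 = 148.91 W/m².
Ratio Q̄_A / Q̄_B = 249.76 / 148.91 = 1.677.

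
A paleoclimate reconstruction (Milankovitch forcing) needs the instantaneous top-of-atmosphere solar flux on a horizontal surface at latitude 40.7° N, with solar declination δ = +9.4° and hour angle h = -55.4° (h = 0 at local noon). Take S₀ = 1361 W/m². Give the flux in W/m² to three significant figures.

cos θ_z = sin φ sin δ + cos φ cos δ cos h = 0.106505 + 0.424721 = 0.531226.
Flux = S₀ · cos θ_z = 1361 × 0.531226 = 723.0 W/m².

723 W/m²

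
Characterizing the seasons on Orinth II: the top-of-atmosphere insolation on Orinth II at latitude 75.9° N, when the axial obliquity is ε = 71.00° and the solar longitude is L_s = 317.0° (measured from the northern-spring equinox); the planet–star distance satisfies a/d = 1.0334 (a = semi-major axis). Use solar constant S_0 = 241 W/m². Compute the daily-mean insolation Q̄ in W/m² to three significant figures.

Q̄ ≈ 0.00 W/m²

Solar declination: sin δ = sin ε · sin L_s = sin 71.00° × sin 317.0° = -0.64484, so δ = -40.154°.
cos h₀ = −tan(+75.9°) tan(-40.154°) = 3.3589 ≥ 1 ⇒ polar night, h₀ = 0 and Q̄ = 0.
Inverse-square distance factor (a/d)² = 1.0334² = 1.067916.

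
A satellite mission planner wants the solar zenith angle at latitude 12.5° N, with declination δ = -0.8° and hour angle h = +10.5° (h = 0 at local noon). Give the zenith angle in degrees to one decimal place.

cos θ_z = sin φ sin δ + cos φ cos δ cos h = -0.003022 + 0.959854 = 0.956832.
θ_z = arccos(0.956832) = 16.9°.

θ_z = 16.9°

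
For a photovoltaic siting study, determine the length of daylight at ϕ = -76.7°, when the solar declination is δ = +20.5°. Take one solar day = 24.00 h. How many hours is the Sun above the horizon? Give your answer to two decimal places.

0.00 h

cos h₀ = −tan ϕ · tan δ = 1.5816 ≥ 1, so the Sun never rises (polar night) and h₀ = 0.
Daylight = 2h₀/(2π) × 24.00 h = (0.0000/π) × 24.00 = 0.00 h.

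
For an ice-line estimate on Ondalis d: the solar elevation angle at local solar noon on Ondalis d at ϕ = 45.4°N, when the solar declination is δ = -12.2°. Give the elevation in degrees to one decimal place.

At local noon the hour angle is zero, so the zenith angle equals |ϕ − δ| = |+45.4° − (-12.200°)| = 57.600°.
Elevation = 90° − 57.600° = 32.4°.

32.4°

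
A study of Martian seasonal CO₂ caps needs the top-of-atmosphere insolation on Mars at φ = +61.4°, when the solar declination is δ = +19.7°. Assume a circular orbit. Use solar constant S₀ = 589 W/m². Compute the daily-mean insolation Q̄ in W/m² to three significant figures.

cos H₀ = −tan(+61.4°) tan(+19.700°) = -0.6567, H₀ = 2.2872 rad.
Bracket: H₀ sin φ sin δ + cos φ cos δ sin H₀ = 2.2872×0.87798×0.33710 + 0.47869×0.94147×0.75414 = 0.676936 + 0.339870 = 1.016806.
Q̄ = (S₀/π) × [bracket] = (589/π) × 1.016806 = 190.6 W/m².

Q̄ ≈ 191 W/m²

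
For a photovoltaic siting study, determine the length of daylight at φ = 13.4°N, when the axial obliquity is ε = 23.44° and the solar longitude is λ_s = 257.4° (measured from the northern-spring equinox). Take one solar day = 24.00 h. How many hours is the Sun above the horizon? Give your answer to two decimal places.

Solar declination: sin δ = sin ε · sin λ_s = sin 23.44° × sin 257.4° = -0.38821, so δ = -22.843°.
cos H₀ = −tan φ · tan δ = −tan(+13.4°) × tan(-22.843°) = 0.1004, so H₀ = 1.4703 rad = 84.24°.
Daylight = 2H₀/(2π) × 24.00 h = (1.4703/π) × 24.00 = 11.23 h.

11.23 h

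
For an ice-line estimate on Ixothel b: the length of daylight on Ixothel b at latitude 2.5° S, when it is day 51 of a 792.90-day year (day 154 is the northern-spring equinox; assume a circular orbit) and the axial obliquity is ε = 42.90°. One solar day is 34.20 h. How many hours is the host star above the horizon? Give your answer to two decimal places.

Solar longitude: L_s = 360° × (51 − 154)/792.90 = -46.765°, i.e. -46.765° + 360° = 313.235°.
sin δ = sin 42.90° × sin 313.235° = -0.49594, so δ = -29.732°.
cos h₀ = −tan ϕ · tan δ = −tan(-2.5°) × tan(-29.732°) = -0.0249, so h₀ = 1.5957 rad = 91.43°.
Daylight = 2h₀/(2π) × 34.20 h = (1.5957/π) × 34.20 = 17.37 h.

17.37 h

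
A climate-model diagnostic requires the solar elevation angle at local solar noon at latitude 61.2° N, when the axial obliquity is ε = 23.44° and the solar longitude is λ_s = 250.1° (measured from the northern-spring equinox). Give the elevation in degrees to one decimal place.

6.8°

Solar declination: sin δ = sin ε · sin λ_s = sin 23.44° × sin 250.1° = -0.37404, so δ = -21.965°.
At local noon the hour angle is zero, so the zenith angle equals |φ − δ| = |+61.2° − (-21.965°)| = 83.165°.
Elevation = 90° − 83.165° = 6.8°.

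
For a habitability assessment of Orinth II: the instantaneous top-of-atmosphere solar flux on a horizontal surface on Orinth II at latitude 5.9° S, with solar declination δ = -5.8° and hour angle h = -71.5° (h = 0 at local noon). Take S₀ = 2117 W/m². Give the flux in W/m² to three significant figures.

687 W/m²

cos θ_z = sin φ sin δ + cos φ cos δ cos h = 0.010388 + 0.314008 = 0.324396.
Flux = S₀ · cos θ_z = 2117 × 0.324396 = 686.7 W/m².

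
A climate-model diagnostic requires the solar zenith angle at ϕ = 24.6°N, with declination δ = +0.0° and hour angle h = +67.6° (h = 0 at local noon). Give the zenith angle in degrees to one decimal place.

θ_z = 69.7°

cos θ_z = sin ϕ sin δ + cos ϕ cos δ cos h = 0.000000 + 0.346483 = 0.346483.
θ_z = arccos(0.346483) = 69.7°.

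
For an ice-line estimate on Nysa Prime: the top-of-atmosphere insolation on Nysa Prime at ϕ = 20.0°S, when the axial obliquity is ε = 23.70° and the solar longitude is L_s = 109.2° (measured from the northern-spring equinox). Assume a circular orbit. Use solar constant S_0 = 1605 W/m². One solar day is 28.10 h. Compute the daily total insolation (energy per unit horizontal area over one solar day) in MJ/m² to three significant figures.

34.9 MJ/m²

Solar declination: sin δ = sin ε · sin L_s = sin 23.70° × sin 109.2° = 0.37959, so δ = +22.308°.
cos h₀ = −tan(-20.0°) tan(+22.308°) = 0.1493, h₀ = 1.4209 rad.
Bracket: h₀ sin ϕ sin δ + cos ϕ cos δ sin h₀ = 1.4209×-0.34202×0.37959 + 0.93969×0.92515×0.98879 = -0.184472 + 0.859609 = 0.675137.
Q̄ = (S_0/π) × [bracket] = (1605/π) × 0.675137 = 344.92 W/m².
Daily total = Q̄ × 28.10 h × 3600 s/h = 344.92 × 28.10 × 3600 / 10⁶ = 34.89 MJ/m².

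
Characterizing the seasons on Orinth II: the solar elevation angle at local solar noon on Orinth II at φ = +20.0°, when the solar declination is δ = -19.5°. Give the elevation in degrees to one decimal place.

At local noon the hour angle is zero, so the zenith angle equals |φ − δ| = |+20.0° − (-19.500°)| = 39.500°.
Elevation = 90° − 39.500° = 50.5°.

50.5°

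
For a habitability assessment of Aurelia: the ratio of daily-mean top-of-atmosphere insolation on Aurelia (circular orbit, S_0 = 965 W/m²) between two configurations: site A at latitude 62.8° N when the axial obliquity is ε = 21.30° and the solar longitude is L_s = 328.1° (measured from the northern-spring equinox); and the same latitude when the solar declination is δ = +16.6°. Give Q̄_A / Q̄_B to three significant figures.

— Configuration A (ϕ=+62.8°):
Solar declination: sin δ = sin ε · sin L_s = sin 21.30° × sin 328.1° = -0.19196, so δ = -11.067°.
cos h₀ = −tan(+62.8°) tan(-11.067°) = 0.3806, h₀ = 1.1804 rad.
Bracket: h₀ sin ϕ sin δ + cos ϕ cos δ sin h₀ = 1.1804×0.88942×-0.19196 + 0.45710×0.98140×0.92475 = -0.201533 + 0.414841 = 0.213308.
Q̄ = (S_0/π) × [bracket] = (965/π) × 0.213308 = 65.522 W/m².
— Configuration B (ϕ=+62.8°):
cos h₀ = −tan(+62.8°) tan(+16.600°) = -0.5801, h₀ = 2.1896 rad.
Bracket: h₀ sin ϕ sin δ + cos ϕ cos δ sin h₀ = 2.1896×0.88942×0.28569 + 0.45710×0.95832×0.81457 = 0.556374 + 0.356821 = 0.913195.
Q̄ = (S_0/π) × [bracket] = (965/π) × 0.913195 = 280.51 W/m².
Ratio Q̄_A / Q̄_B = 65.522 / 280.51 = 0.2336.

Q̄_A / Q̄_B ≈ 0.234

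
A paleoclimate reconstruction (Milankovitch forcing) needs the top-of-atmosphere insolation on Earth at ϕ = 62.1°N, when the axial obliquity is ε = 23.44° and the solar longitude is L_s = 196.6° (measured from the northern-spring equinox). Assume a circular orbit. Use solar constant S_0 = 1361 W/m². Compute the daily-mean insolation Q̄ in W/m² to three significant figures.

Q̄ ≈ 138 W/m²

Solar declination: sin δ = sin ε · sin L_s = sin 23.44° × sin 196.6° = -0.11364, so δ = -6.525°.
cos h₀ = −tan(+62.1°) tan(-6.525°) = 0.2160, h₀ = 1.3530 rad.
Bracket: h₀ sin ϕ sin δ + cos ϕ cos δ sin h₀ = 1.3530×0.88377×-0.11364 + 0.46793×0.99352×0.97639 = -0.135884 + 0.453922 = 0.318038.
Q̄ = (S_0/π) × [bracket] = (1361/π) × 0.318038 = 137.8 W/m².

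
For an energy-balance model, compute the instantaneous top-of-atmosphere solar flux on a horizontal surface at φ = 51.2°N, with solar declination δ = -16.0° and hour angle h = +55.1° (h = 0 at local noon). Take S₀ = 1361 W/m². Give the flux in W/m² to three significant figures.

cos θ_z = sin φ sin δ + cos φ cos δ cos h = -0.214815 + 0.344621 = 0.129806.
Flux = S₀ · cos θ_z = 1361 × 0.129806 = 176.7 W/m².

177 W/m²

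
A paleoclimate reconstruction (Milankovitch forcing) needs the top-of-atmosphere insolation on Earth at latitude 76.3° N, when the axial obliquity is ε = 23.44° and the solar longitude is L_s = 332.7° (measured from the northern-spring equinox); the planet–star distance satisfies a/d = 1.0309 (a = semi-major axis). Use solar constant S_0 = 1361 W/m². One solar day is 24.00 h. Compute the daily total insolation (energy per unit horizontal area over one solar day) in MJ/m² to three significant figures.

1.03 MJ/m²

Solar declination: sin δ = sin ε · sin L_s = sin 23.44° × sin 332.7° = -0.18245, so δ = -10.512°.
cos h₀ = −tan(+76.3°) tan(-10.512°) = 0.7612, h₀ = 0.7056 rad.
Bracket: h₀ sin ϕ sin δ + cos ϕ cos δ sin h₀ = 0.7056×0.97155×-0.18245 + 0.23684×0.98322×0.64852 = -0.125074 + 0.151018 = 0.025944.
Inverse-square distance factor (a/d)² = 1.0309² = 1.062755.
Q̄ = (S_0/π) × 1.062755 × [bracket] = (1361/π) × 1.062755 × 0.025944 = 11.945 W/m².
Daily total = Q̄ × 24.00 h × 3600 s/h = 11.945 × 24.00 × 3600 / 10⁶ = 1.032 MJ/m².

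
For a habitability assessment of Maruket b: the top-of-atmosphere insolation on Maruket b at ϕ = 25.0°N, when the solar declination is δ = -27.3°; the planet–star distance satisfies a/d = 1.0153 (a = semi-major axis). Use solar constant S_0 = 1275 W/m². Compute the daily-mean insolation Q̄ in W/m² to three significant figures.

Q̄ ≈ 219 W/m²

cos h₀ = −tan(+25.0°) tan(-27.300°) = 0.2407, h₀ = 1.3277 rad.
Bracket: h₀ sin ϕ sin δ + cos ϕ cos δ sin h₀ = 1.3277×0.42262×-0.45865 + 0.90631×0.88862×0.97060 = -0.257354 + 0.781687 = 0.524333.
Inverse-square distance factor (a/d)² = 1.0153² = 1.030834.
Q̄ = (S_0/π) × 1.030834 × [bracket] = (1275/π) × 1.030834 × 0.524333 = 219.4 W/m².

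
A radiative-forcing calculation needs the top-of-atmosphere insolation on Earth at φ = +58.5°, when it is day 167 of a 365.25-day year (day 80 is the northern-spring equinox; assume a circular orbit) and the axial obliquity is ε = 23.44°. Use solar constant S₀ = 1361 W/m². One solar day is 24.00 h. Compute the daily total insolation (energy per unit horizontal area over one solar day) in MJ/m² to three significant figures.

Solar longitude: λ_s = 360° × (167 − 80)/365.25 = 85.749°.
sin δ = sin 23.44° × sin 85.749° = 0.39669, so δ = +23.372°.
cos H₀ = −tan(+58.5°) tan(+23.372°) = -0.7052, H₀ = 2.3535 rad.
Bracket: H₀ sin φ sin δ + cos φ cos δ sin H₀ = 2.3535×0.85264×0.39669 + 0.52250×0.91795×0.70900 = 0.796033 + 0.340057 = 1.136090.
Q̄ = (S₀/π) × [bracket] = (1361/π) × 1.136090 = 492.18 W/m².
Daily total = Q̄ × 24.00 h × 3600 s/h = 492.18 × 24.00 × 3600 / 10⁶ = 42.52 MJ/m².

42.5 MJ/m²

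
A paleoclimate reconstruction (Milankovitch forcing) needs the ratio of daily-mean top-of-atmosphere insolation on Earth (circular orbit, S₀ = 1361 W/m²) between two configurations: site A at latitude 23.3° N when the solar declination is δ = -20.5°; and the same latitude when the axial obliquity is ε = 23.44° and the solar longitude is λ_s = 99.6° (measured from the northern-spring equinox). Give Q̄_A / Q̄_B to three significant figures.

— Configuration A (φ=+23.3°):
cos H₀ = −tan(+23.3°) tan(-20.500°) = 0.1610, H₀ = 1.4091 rad.
Bracket: H₀ sin φ sin δ + cos φ cos δ sin H₀ = 1.4091×0.39555×-0.35021 + 0.91845×0.93667×0.98695 = -0.195196 + 0.849058 = 0.653862.
Q̄ = (S₀/π) × [bracket] = (1361/π) × 0.653862 = 283.27 W/m².
— Configuration B (φ=+23.3°):
Solar declination: sin δ = sin ε · sin λ_s = sin 23.44° × sin 99.6° = 0.39222, so δ = +23.093°.
cos H₀ = −tan(+23.3°) tan(+23.093°) = -0.1836, H₀ = 1.7555 rad.
Bracket: H₀ sin φ sin δ + cos φ cos δ sin H₀ = 1.7555×0.39555×0.39222 + 0.91845×0.91987×0.98300 = 0.272353 + 0.830492 = 1.102845.
Q̄ = (S₀/π) × [bracket] = (1361/π) × 1.102845 = 477.77 W/m².
Ratio Q̄_A / Q̄_B = 283.27 / 477.77 = 0.5929.

Q̄_A / Q̄_B ≈ 0.593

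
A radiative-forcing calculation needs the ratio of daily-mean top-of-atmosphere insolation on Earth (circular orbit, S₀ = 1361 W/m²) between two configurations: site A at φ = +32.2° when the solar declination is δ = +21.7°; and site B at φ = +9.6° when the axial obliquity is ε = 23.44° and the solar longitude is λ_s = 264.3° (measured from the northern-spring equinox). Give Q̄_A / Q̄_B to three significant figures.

Q̄_A / Q̄_B ≈ 1.39

— Configuration A (φ=+32.2°):
cos H₀ = −tan(+32.2°) tan(+21.700°) = -0.2506, H₀ = 1.8241 rad.
Bracket: H₀ sin φ sin δ + cos φ cos δ sin H₀ = 1.8241×0.53288×0.36975 + 0.84619×0.92913×0.96809 = 0.359407 + 0.761132 = 1.120539.
Q̄ = (S₀/π) × [bracket] = (1361/π) × 1.120539 = 485.44 W/m².
— Configuration B (φ=+9.6°):
Solar declination: sin δ = sin ε · sin λ_s = sin 23.44° × sin 264.3° = -0.39582, so δ = -23.317°.
cos H₀ = −tan(+9.6°) tan(-23.317°) = 0.0729, H₀ = 1.4978 rad.
Bracket: H₀ sin φ sin δ + cos φ cos δ sin H₀ = 1.4978×0.16677×-0.39582 + 0.98600×0.91833×0.99734 = -0.098871 + 0.903065 = 0.804194.
Q̄ = (S₀/π) × [bracket] = (1361/π) × 0.804194 = 348.39 W/m².
Ratio Q̄_A / Q̄_B = 485.44 / 348.39 = 1.393.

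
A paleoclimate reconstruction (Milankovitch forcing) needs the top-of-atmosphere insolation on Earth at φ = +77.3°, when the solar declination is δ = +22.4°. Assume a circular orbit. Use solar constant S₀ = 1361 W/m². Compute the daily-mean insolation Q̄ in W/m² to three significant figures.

Q̄ ≈ 506 W/m²

cos H₀ = −tan(+77.3°) tan(+22.400°) = -1.8289 ≤ −1 ⇒ polar day, H₀ = π.
Bracket: H₀ sin φ sin δ + cos φ cos δ sin H₀ = 3.1416×0.97553×0.38107 + 0.21985×0.92455×0.00000 = 1.167875 + 0.000000 = 1.167875.
Q̄ = (S₀/π) × [bracket] = (1361/π) × 1.167875 = 505.9 W/m².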